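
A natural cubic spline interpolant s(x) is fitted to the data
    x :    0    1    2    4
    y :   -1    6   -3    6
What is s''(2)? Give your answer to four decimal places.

With σ_i denoting the second derivative at x_i, h_i = 1, 1, 2, and Δ_i = (y_(i+1) − y_i)/h_i = 7, -9, 9/2:
  1·σ_0 + 4·σ_1 + 1·σ_2 = 6(Δ_1 - Δ_0) = -96
  1·σ_1 + 6·σ_2 + 2·σ_3 = 6(Δ_2 - Δ_1) = 81
Natural end conditions: σ_0 = σ_3 = 0.
Forward elimination and back-substitution give σ_0 = 0, σ_1 = -657/23, σ_2 = 420/23, σ_3 = 0.

18.2609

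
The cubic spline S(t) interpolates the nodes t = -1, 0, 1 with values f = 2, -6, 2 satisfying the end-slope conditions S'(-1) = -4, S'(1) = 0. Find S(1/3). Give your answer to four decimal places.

Let σ_i = S''(x_i). Step sizes h_i = 1, 1; slopes of the chords Δ_i = (y_(i+1) - y_i)/h_i = -8, 8.
  1·σ_0 + 4·σ_1 + 1·σ_2 = 6(Δ_1 - Δ_0) = 96
Clamped end conditions give two more equations: 2h_0·σ_0 + h_0·σ_1 = 6(Δ_0 - S'(-1)) = -24 and h_1·σ_1 + 2h_1·σ_2 = 6(S'(1) - Δ_1) = -48.
Hence σ_0 = -34, σ_1 = 44, σ_2 = -46.
On [0, 1], S(t) = -6 + 1·t + 22·t² - 15·t³.
With t = 1/3: S(1/3) = -34/9.

-3.7778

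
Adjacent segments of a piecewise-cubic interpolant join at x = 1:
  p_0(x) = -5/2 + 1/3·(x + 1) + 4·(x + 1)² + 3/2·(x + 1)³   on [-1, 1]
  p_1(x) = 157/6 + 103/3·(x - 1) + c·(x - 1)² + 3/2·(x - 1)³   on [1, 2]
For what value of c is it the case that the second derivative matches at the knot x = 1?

p_0''(x) = 8 + 9·(x + 1), so p_0''(1) = 26. On the right, p_1''(1) = 2c, so c = 13.

13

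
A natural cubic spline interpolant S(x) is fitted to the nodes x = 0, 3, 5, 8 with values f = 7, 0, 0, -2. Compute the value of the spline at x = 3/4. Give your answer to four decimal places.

4.7080

Write M_i for S''(x_i). With h_i = 3, 2, 3 and divided differences Δ_i = -7/3, 0, -2/3, the continuity of S' gives the tridiagonal system
  3·M_0 + 10·M_1 + 2·M_2 = 6(Δ_1 - Δ_0) = 14
  2·M_1 + 10·M_2 + 3·M_3 = 6(Δ_2 - Δ_1) = -4
Natural end conditions: M_0 = M_3 = 0.
Solving the tridiagonal system: M_0 = 0, M_1 = 37/24, M_2 = -17/24, M_3 = 0.
On [0, 3], S(x) = 7 - 149/48·x + 0·x² + 37/432·x³.
With x = 3/4: S(3/4) = 4821/1024.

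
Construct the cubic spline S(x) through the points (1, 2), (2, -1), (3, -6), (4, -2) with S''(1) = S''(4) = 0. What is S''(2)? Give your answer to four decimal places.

Let m_i = S''(x_i). Step sizes h_i = 1, 1, 1; slopes of the chords Δ_i = (y_(i+1) - y_i)/h_i = -3, -5, 4.
  1·m_0 + 4·m_1 + 1·m_2 = 6(Δ_1 - Δ_0) = -12
  1·m_1 + 4·m_2 + 1·m_3 = 6(Δ_2 - Δ_1) = 54
Natural end conditions: m_0 = m_3 = 0.
Hence m_0 = 0, m_1 = -34/5, m_2 = 76/5, m_3 = 0.

-6.8000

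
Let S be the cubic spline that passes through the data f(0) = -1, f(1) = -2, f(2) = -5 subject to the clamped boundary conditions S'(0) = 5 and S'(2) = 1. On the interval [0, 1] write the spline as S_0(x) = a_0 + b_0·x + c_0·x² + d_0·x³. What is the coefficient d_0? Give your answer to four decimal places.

Put M_i = S'' at the i-th knot. Here h = (1, 1) and Δ = (-1, -3), so the interior equations h_(i-1)·M_(i-1) + 2(h_(i-1)+h_i)·M_i + h_i·M_(i+1) = 6(Δ_i − Δ_(i-1)) read
  1·M_0 + 4·M_1 + 1·M_2 = 6(Δ_1 - Δ_0) = -12
Clamped end conditions give two more equations: 2h_0·M_0 + h_0·M_1 = 6(Δ_0 - S'(0)) = -36 and h_1·M_1 + 2h_1·M_2 = 6(S'(2) - Δ_1) = 24.
Solving the tridiagonal system: M_0 = -17, M_1 = -2, M_2 = 13.
On [0, 1], with S_0(x) = a_0 + b_0·x + c_0·x² + d_0·x³: c_0 = M_0/2 = -17/2, d_0 = (M_1 - M_0)/(6h_0) = 5/2, b_0 = Δ_0 - h_0(2M_0 + M_1)/6 = 5.

2.5000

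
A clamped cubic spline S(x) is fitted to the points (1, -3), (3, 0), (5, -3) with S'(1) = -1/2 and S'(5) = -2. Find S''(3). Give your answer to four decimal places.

With σ_i denoting the second derivative at x_i, h_i = 2, 2, and Δ_i = (y_(i+1) − y_i)/h_i = 3/2, -3/2:
  2·σ_0 + 8·σ_1 + 2·σ_2 = 6(Δ_1 - Δ_0) = -18
Clamped end conditions give two more equations: 2h_0·σ_0 + h_0·σ_1 = 6(Δ_0 - S'(1)) = 12 and h_1·σ_1 + 2h_1·σ_2 = 6(S'(5) - Δ_1) = -3.
Hence σ_0 = 39/8, σ_1 = -15/4, σ_2 = 9/8.

-3.7500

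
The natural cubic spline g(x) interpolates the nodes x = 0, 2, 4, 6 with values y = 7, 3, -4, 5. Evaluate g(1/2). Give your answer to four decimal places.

6.4375

Put M_i = g'' at the i-th knot. Here h = (2, 2, 2) and Δ = (-2, -7/2, 9/2), so the interior equations h_(i-1)·M_(i-1) + 2(h_(i-1)+h_i)·M_i + h_i·M_(i+1) = 6(Δ_i − Δ_(i-1)) read
  2·M_0 + 8·M_1 + 2·M_2 = 6(Δ_1 - Δ_0) = -9
  2·M_1 + 8·M_2 + 2·M_3 = 6(Δ_2 - Δ_1) = 48
Natural end conditions: M_0 = M_3 = 0.
Hence M_0 = 0, M_1 = -14/5, M_2 = 67/10, M_3 = 0.
On [0, 2], g(x) = 7 - 16/15·x + 0·x² - 7/30·x³.
With x = 1/2: g(1/2) = 103/16.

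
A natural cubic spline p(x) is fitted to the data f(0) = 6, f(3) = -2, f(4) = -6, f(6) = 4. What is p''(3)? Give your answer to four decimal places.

-2.1702

Write σ_i for p''(x_i). With h_i = 3, 1, 2 and divided differences Δ_i = -8/3, -4, 5, the continuity of p' gives the tridiagonal system
  3·σ_0 + 8·σ_1 + 1·σ_2 = 6(Δ_1 - Δ_0) = -8
  1·σ_1 + 6·σ_2 + 2·σ_3 = 6(Δ_2 - Δ_1) = 54
Natural end conditions: σ_0 = σ_3 = 0.
Solving: σ_0 = 0, σ_1 = -102/47, σ_2 = 440/47, σ_3 = 0.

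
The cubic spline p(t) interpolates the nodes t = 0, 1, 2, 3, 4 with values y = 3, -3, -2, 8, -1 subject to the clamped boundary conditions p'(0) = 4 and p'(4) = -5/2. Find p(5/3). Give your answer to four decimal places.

-4.3433

With m_i denoting the second derivative at x_i, h_i = 1, 1, 1, 1, and Δ_i = (y_(i+1) − y_i)/h_i = -6, 1, 10, -9:
  1·m_0 + 4·m_1 + 1·m_2 = 6(Δ_1 - Δ_0) = 42
  1·m_1 + 4·m_2 + 1·m_3 = 6(Δ_2 - Δ_1) = 54
  1·m_2 + 4·m_3 + 1·m_4 = 6(Δ_3 - Δ_2) = -114
Clamped end conditions give two more equations: 2h_0·m_0 + h_0·m_1 = 6(Δ_0 - p'(0)) = -60 and h_3·m_3 + 2h_3·m_4 = 6(p'(4) - Δ_3) = 39.
Solving: m_0 = -2089/56, m_1 = 409/28, m_2 = 167/8, m_3 = -1235/28, m_4 = 2327/56.
On [1, 2], p(t) = -3 - 823/112·(t - 1) + 409/56·(t - 1)² + 117/112·(t - 1)³.
With (t - 1) = 2/3: p(5/3) = -2189/504.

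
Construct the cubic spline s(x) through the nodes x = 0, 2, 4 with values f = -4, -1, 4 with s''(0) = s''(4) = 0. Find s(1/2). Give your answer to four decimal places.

Put σ_i = s'' at the i-th knot. Here h = (2, 2) and Δ = (3/2, 5/2), so the interior equations h_(i-1)·σ_(i-1) + 2(h_(i-1)+h_i)·σ_i + h_i·σ_(i+1) = 6(Δ_i − Δ_(i-1)) read
  2·σ_0 + 8·σ_1 + 2·σ_2 = 6(Δ_1 - Δ_0) = 6
Natural end conditions: σ_0 = σ_2 = 0.
Forward elimination and back-substitution give σ_0 = 0, σ_1 = 3/4, σ_2 = 0.
On [0, 2], s(x) = -4 + 5/4·x + 0·x² + 1/16·x³.
With x = 1/2: s(1/2) = -431/128.

-3.3672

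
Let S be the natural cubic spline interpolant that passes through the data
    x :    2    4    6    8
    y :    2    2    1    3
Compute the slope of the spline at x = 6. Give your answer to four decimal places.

Write M_i for S''(x_i). With h_i = 2, 2, 2 and divided differences Δ_i = 0, -1/2, 1, the continuity of S' gives the tridiagonal system
  2·M_0 + 8·M_1 + 2·M_2 = 6(Δ_1 - Δ_0) = -3
  2·M_1 + 8·M_2 + 2·M_3 = 6(Δ_2 - Δ_1) = 9
Natural end conditions: M_0 = M_3 = 0.
Forward elimination and back-substitution give M_0 = 0, M_1 = -7/10, M_2 = 13/10, M_3 = 0.
On [6, 8], S'(x) = b_2 + 2c_2·(x - 6) + 3d_2·(x - 6)² with b_2 = Δ_2 - h_2(2M_2 + M_3)/6 = 2/15, c_2 = M_2/2 = 13/20, d_2 = (M_3 - M_2)/(6h_2) = -13/120. So S'(6) = 2/15.

0.1333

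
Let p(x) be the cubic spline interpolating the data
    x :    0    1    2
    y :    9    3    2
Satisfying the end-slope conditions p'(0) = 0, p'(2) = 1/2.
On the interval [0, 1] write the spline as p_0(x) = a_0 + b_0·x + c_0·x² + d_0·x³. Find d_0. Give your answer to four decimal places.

6.6250

Write m_i for p''(x_i). With h_i = 1, 1 and divided differences Δ_i = -6, -1, the continuity of p' gives the tridiagonal system
  1·m_0 + 4·m_1 + 1·m_2 = 6(Δ_1 - Δ_0) = 30
Clamped end conditions give two more equations: 2h_0·m_0 + h_0·m_1 = 6(Δ_0 - p'(0)) = -36 and h_1·m_1 + 2h_1·m_2 = 6(p'(2) - Δ_1) = 9.
Solving the tridiagonal system: m_0 = -101/4, m_1 = 29/2, m_2 = -11/4.
On [0, 1], with p_0(x) = a_0 + b_0·x + c_0·x² + d_0·x³: c_0 = m_0/2 = -101/8, d_0 = (m_1 - m_0)/(6h_0) = 53/8, b_0 = Δ_0 - h_0(2m_0 + m_1)/6 = 0.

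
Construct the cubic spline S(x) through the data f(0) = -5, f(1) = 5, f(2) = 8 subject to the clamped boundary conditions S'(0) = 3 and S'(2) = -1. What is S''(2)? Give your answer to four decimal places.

With m_i denoting the second derivative at x_i, h_i = 1, 1, and Δ_i = (y_(i+1) − y_i)/h_i = 10, 3:
  1·m_0 + 4·m_1 + 1·m_2 = 6(Δ_1 - Δ_0) = -42
Clamped end conditions give two more equations: 2h_0·m_0 + h_0·m_1 = 6(Δ_0 - S'(0)) = 42 and h_1·m_1 + 2h_1·m_2 = 6(S'(2) - Δ_1) = -24.
Solving the tridiagonal system: m_0 = 59/2, m_1 = -17, m_2 = -7/2.

-3.5000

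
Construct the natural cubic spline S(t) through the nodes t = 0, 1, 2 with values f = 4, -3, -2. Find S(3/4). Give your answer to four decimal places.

-1.9063

Write σ_i for S''(x_i). With h_i = 1, 1 and divided differences Δ_i = -7, 1, the continuity of S' gives the tridiagonal system
  1·σ_0 + 4·σ_1 + 1·σ_2 = 6(Δ_1 - Δ_0) = 48
Natural end conditions: σ_0 = σ_2 = 0.
Hence σ_0 = 0, σ_1 = 12, σ_2 = 0.
On [0, 1], S(t) = 4 - 9·t + 0·t² + 2·t³.
With t = 3/4: S(3/4) = -61/32.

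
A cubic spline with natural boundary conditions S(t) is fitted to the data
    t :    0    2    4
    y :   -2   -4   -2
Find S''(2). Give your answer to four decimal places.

1.5000

Write m_i for S''(x_i). With h_i = 2, 2 and divided differences Δ_i = -1, 1, the continuity of S' gives the tridiagonal system
  2·m_0 + 8·m_1 + 2·m_2 = 6(Δ_1 - Δ_0) = 12
Natural end conditions: m_0 = m_2 = 0.
Hence m_0 = 0, m_1 = 3/2, m_2 = 0.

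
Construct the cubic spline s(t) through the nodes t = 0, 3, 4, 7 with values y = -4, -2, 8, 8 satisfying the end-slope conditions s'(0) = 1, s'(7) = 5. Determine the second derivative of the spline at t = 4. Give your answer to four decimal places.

-13.2000

With m_i denoting the second derivative at x_i, h_i = 3, 1, 3, and Δ_i = (y_(i+1) − y_i)/h_i = 2/3, 10, 0:
  3·m_0 + 8·m_1 + 1·m_2 = 6(Δ_1 - Δ_0) = 56
  1·m_1 + 8·m_2 + 3·m_3 = 6(Δ_2 - Δ_1) = -60
Clamped end conditions give two more equations: 2h_0·m_0 + h_0·m_1 = 6(Δ_0 - s'(0)) = -2 and h_2·m_2 + 2h_2·m_3 = 6(s'(7) - Δ_2) = 30.
Hence m_0 = -86/15, m_1 = 54/5, m_2 = -66/5, m_3 = 58/5.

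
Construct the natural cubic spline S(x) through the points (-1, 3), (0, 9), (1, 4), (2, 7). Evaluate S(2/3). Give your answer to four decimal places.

With M_i denoting the second derivative at x_i, h_i = 1, 1, 1, and Δ_i = (y_(i+1) − y_i)/h_i = 6, -5, 3:
  1·M_0 + 4·M_1 + 1·M_2 = 6(Δ_1 - Δ_0) = -66
  1·M_1 + 4·M_2 + 1·M_3 = 6(Δ_2 - Δ_1) = 48
Natural end conditions: M_0 = M_3 = 0.
Solving the tridiagonal system: M_0 = 0, M_1 = -104/5, M_2 = 86/5, M_3 = 0.
On [0, 1], S(x) = 9 - 14/15·x - 52/5·x² + 19/3·x³.
With x = 2/3: S(2/3) = 2281/405.

5.6321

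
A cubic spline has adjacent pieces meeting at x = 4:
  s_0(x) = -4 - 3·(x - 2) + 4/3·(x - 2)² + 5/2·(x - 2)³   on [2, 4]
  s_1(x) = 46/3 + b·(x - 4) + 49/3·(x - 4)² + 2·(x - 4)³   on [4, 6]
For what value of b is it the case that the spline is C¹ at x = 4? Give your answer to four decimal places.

32.3333

s_0'(x) = -3 + 8/3·(x - 2) + 15/2·(x - 2)², so s_0'(4) = 97/3. On the right, s_1'(4) = b, so b = 97/3.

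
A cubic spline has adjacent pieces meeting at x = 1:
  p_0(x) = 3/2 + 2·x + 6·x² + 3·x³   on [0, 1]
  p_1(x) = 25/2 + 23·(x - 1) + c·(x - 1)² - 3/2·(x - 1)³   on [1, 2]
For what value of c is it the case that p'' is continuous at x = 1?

p_0''(x) = 12 + 18·x, so p_0''(1) = 30. On the right, p_1''(1) = 2c, so c = 15.

15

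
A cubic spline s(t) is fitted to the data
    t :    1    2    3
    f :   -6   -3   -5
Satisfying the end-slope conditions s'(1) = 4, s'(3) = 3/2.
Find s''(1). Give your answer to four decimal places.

3.2500

With σ_i denoting the second derivative at x_i, h_i = 1, 1, and Δ_i = (y_(i+1) − y_i)/h_i = 3, -2:
  1·σ_0 + 4·σ_1 + 1·σ_2 = 6(Δ_1 - Δ_0) = -30
Clamped end conditions give two more equations: 2h_0·σ_0 + h_0·σ_1 = 6(Δ_0 - s'(1)) = -6 and h_1·σ_1 + 2h_1·σ_2 = 6(s'(3) - Δ_1) = 21.
Solving the tridiagonal system: σ_0 = 13/4, σ_1 = -25/2, σ_2 = 67/4.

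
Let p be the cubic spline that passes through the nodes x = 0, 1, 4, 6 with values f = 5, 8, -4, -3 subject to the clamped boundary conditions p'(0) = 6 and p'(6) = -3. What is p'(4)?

Write σ_i for p''(x_i). With h_i = 1, 3, 2 and divided differences Δ_i = 3, -4, 1/2, the continuity of p' gives the tridiagonal system
  1·σ_0 + 8·σ_1 + 3·σ_2 = 6(Δ_1 - Δ_0) = -42
  3·σ_1 + 10·σ_2 + 2·σ_3 = 6(Δ_2 - Δ_1) = 27
Clamped end conditions give two more equations: 2h_0·σ_0 + h_0·σ_1 = 6(Δ_0 - p'(0)) = -18 and h_2·σ_2 + 2h_2·σ_3 = 6(p'(6) - Δ_2) = -21.
Solving the tridiagonal system: σ_0 = -11/2, σ_1 = -7, σ_2 = 13/2, σ_3 = -17/2.
On [4, 6], p'(x) = b_2 + 2c_2·(x - 4) + 3d_2·(x - 4)² with b_2 = Δ_2 - h_2(2σ_2 + σ_3)/6 = -1, c_2 = σ_2/2 = 13/4, d_2 = (σ_3 - σ_2)/(6h_2) = -5/4. So p'(4) = -1.

-1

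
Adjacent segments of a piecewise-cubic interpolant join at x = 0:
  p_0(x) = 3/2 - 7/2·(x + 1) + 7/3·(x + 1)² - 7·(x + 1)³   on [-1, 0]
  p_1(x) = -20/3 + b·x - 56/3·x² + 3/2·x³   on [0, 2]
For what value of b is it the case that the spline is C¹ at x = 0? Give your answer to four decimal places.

-19.8333

p_0'(x) = -7/2 + 14/3·(x + 1) - 21·(x + 1)², so p_0'(0) = -119/6. On the right, p_1'(0) = b, so b = -119/6.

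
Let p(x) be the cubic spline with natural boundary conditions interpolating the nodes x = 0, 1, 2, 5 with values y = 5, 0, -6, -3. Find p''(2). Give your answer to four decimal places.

Write M_i for p''(x_i). With h_i = 1, 1, 3 and divided differences Δ_i = -5, -6, 1, the continuity of p' gives the tridiagonal system
  1·M_0 + 4·M_1 + 1·M_2 = 6(Δ_1 - Δ_0) = -6
  1·M_1 + 8·M_2 + 3·M_3 = 6(Δ_2 - Δ_1) = 42
Natural end conditions: M_0 = M_3 = 0.
Solving: M_0 = 0, M_1 = -90/31, M_2 = 174/31, M_3 = 0.

5.6129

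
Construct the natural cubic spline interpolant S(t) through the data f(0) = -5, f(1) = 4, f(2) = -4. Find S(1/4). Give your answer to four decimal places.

-1.7539

Let M_i = S''(x_i). Step sizes h_i = 1, 1; slopes of the chords Δ_i = (y_(i+1) - y_i)/h_i = 9, -8.
  1·M_0 + 4·M_1 + 1·M_2 = 6(Δ_1 - Δ_0) = -102
Natural end conditions: M_0 = M_2 = 0.
Solving: M_0 = 0, M_1 = -51/2, M_2 = 0.
On [0, 1], S(t) = -5 + 53/4·t + 0·t² - 17/4·t³.
With t = 1/4: S(1/4) = -449/256.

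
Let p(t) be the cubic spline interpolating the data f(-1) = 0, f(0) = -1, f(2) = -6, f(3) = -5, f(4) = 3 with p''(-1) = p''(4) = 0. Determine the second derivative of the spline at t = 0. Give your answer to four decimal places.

With m_i denoting the second derivative at x_i, h_i = 1, 2, 1, 1, and Δ_i = (y_(i+1) − y_i)/h_i = -1, -5/2, 1, 8:
  1·m_0 + 6·m_1 + 2·m_2 = 6(Δ_1 - Δ_0) = -9
  2·m_1 + 6·m_2 + 1·m_3 = 6(Δ_2 - Δ_1) = 21
  1·m_2 + 4·m_3 + 1·m_4 = 6(Δ_3 - Δ_2) = 42
Natural end conditions: m_0 = m_4 = 0.
Solving: m_0 = 0, m_1 = -291/122, m_2 = 162/61, m_3 = 600/61, m_4 = 0.

-2.3852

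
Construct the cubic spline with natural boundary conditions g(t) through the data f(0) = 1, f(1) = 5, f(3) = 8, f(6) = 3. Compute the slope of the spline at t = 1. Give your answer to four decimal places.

Write M_i for g''(x_i). With h_i = 1, 2, 3 and divided differences Δ_i = 4, 3/2, -5/3, the continuity of g' gives the tridiagonal system
  1·M_0 + 6·M_1 + 2·M_2 = 6(Δ_1 - Δ_0) = -15
  2·M_1 + 10·M_2 + 3·M_3 = 6(Δ_2 - Δ_1) = -19
Natural end conditions: M_0 = M_3 = 0.
Solving the tridiagonal system: M_0 = 0, M_1 = -2, M_2 = -3/2, M_3 = 0.
On [1, 3], g'(t) = b_1 + 2c_1·(t - 1) + 3d_1·(t - 1)² with b_1 = Δ_1 - h_1(2M_1 + M_2)/6 = 10/3, c_1 = M_1/2 = -1, d_1 = (M_2 - M_1)/(6h_1) = 1/24. So g'(1) = 10/3.

3.3333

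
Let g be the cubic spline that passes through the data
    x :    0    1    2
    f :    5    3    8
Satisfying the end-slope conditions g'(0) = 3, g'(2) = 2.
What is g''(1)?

Put σ_i = g'' at the i-th knot. Here h = (1, 1) and Δ = (-2, 5), so the interior equations h_(i-1)·σ_(i-1) + 2(h_(i-1)+h_i)·σ_i + h_i·σ_(i+1) = 6(Δ_i − Δ_(i-1)) read
  1·σ_0 + 4·σ_1 + 1·σ_2 = 6(Δ_1 - Δ_0) = 42
Clamped end conditions give two more equations: 2h_0·σ_0 + h_0·σ_1 = 6(Δ_0 - g'(0)) = -30 and h_1·σ_1 + 2h_1·σ_2 = 6(g'(2) - Δ_1) = -18.
Forward elimination and back-substitution give σ_0 = -26, σ_1 = 22, σ_2 = -20.

22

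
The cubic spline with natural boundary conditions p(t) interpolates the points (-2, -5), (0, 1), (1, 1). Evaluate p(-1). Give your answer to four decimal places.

Write σ_i for p''(x_i). With h_i = 2, 1 and divided differences Δ_i = 3, 0, the continuity of p' gives the tridiagonal system
  2·σ_0 + 6·σ_1 + 1·σ_2 = 6(Δ_1 - Δ_0) = -18
Natural end conditions: σ_0 = σ_2 = 0.
Solving the tridiagonal system: σ_0 = 0, σ_1 = -3, σ_2 = 0.
On [-2, 0], p(t) = -5 + 4·(t + 2) + 0·(t + 2)² - 1/4·(t + 2)³.
With (t + 2) = 1: p(-1) = -5/4.

-1.2500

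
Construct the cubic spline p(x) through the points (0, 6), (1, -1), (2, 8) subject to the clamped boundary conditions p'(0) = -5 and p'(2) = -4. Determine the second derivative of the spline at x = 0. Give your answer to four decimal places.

Let m_i = p''(x_i). Step sizes h_i = 1, 1; slopes of the chords Δ_i = (y_(i+1) - y_i)/h_i = -7, 9.
  1·m_0 + 4·m_1 + 1·m_2 = 6(Δ_1 - Δ_0) = 96
Clamped end conditions give two more equations: 2h_0·m_0 + h_0·m_1 = 6(Δ_0 - p'(0)) = -12 and h_1·m_1 + 2h_1·m_2 = 6(p'(2) - Δ_1) = -78.
Solving the tridiagonal system: m_0 = -59/2, m_1 = 47, m_2 = -125/2.

-29.5000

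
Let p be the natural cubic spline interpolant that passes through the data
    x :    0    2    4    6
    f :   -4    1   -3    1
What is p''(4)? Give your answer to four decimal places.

4.1000

Put m_i = p'' at the i-th knot. Here h = (2, 2, 2) and Δ = (5/2, -2, 2), so the interior equations h_(i-1)·m_(i-1) + 2(h_(i-1)+h_i)·m_i + h_i·m_(i+1) = 6(Δ_i − Δ_(i-1)) read
  2·m_0 + 8·m_1 + 2·m_2 = 6(Δ_1 - Δ_0) = -27
  2·m_1 + 8·m_2 + 2·m_3 = 6(Δ_2 - Δ_1) = 24
Natural end conditions: m_0 = m_3 = 0.
Hence m_0 = 0, m_1 = -22/5, m_2 = 41/10, m_3 = 0.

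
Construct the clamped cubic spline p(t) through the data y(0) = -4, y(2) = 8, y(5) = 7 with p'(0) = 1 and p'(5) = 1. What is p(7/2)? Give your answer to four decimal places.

Put M_i = p'' at the i-th knot. Here h = (2, 3) and Δ = (6, -1/3), so the interior equations h_(i-1)·M_(i-1) + 2(h_(i-1)+h_i)·M_i + h_i·M_(i+1) = 6(Δ_i − Δ_(i-1)) read
  2·M_0 + 10·M_1 + 3·M_2 = 6(Δ_1 - Δ_0) = -38
Clamped end conditions give two more equations: 2h_0·M_0 + h_0·M_1 = 6(Δ_0 - p'(0)) = 30 and h_1·M_1 + 2h_1·M_2 = 6(p'(5) - Δ_1) = 8.
Forward elimination and back-substitution give M_0 = 113/10, M_1 = -38/5, M_2 = 77/15.
On [2, 5], p(t) = 8 + 47/10·(t - 2) - 19/5·(t - 2)² + 191/270·(t - 2)³.
With (t - 2) = 3/2: p(7/2) = 711/80.

8.8875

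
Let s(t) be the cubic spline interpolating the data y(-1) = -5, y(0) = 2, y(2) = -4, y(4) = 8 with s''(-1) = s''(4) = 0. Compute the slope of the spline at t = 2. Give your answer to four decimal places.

-0.7273

Put m_i = s'' at the i-th knot. Here h = (1, 2, 2) and Δ = (7, -3, 6), so the interior equations h_(i-1)·m_(i-1) + 2(h_(i-1)+h_i)·m_i + h_i·m_(i+1) = 6(Δ_i − Δ_(i-1)) read
  1·m_0 + 6·m_1 + 2·m_2 = 6(Δ_1 - Δ_0) = -60
  2·m_1 + 8·m_2 + 2·m_3 = 6(Δ_2 - Δ_1) = 54
Natural end conditions: m_0 = m_3 = 0.
Hence m_0 = 0, m_1 = -147/11, m_2 = 111/11, m_3 = 0.
On [2, 4], s'(t) = b_2 + 2c_2·(t - 2) + 3d_2·(t - 2)² with b_2 = Δ_2 - h_2(2m_2 + m_3)/6 = -8/11, c_2 = m_2/2 = 111/22, d_2 = (m_3 - m_2)/(6h_2) = -37/44. So s'(2) = -8/11.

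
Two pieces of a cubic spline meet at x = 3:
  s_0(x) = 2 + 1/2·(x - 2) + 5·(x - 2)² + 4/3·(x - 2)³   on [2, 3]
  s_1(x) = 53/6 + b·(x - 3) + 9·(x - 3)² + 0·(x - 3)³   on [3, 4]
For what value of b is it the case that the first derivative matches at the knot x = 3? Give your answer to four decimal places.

s_0'(x) = 1/2 + 10·(x - 2) + 4·(x - 2)², so s_0'(3) = 29/2. On the right, s_1'(3) = b, so b = 29/2.

14.5000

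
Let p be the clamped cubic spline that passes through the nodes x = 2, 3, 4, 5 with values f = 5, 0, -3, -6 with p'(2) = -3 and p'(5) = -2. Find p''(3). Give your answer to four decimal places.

Let m_i = p''(x_i). Step sizes h_i = 1, 1, 1; slopes of the chords Δ_i = (y_(i+1) - y_i)/h_i = -5, -3, -3.
  1·m_0 + 4·m_1 + 1·m_2 = 6(Δ_1 - Δ_0) = 12
  1·m_1 + 4·m_2 + 1·m_3 = 6(Δ_2 - Δ_1) = 0
Clamped end conditions give two more equations: 2h_0·m_0 + h_0·m_1 = 6(Δ_0 - p'(2)) = -12 and h_2·m_2 + 2h_2·m_3 = 6(p'(5) - Δ_2) = 6.
Hence m_0 = -134/15, m_1 = 88/15, m_2 = -38/15, m_3 = 64/15.

5.8667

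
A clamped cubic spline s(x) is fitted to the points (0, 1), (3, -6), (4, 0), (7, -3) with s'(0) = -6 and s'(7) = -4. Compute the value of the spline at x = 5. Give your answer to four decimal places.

2.3818

With M_i denoting the second derivative at x_i, h_i = 3, 1, 3, and Δ_i = (y_(i+1) − y_i)/h_i = -7/3, 6, -1:
  3·M_0 + 8·M_1 + 1·M_2 = 6(Δ_1 - Δ_0) = 50
  1·M_1 + 8·M_2 + 3·M_3 = 6(Δ_2 - Δ_1) = -42
Clamped end conditions give two more equations: 2h_0·M_0 + h_0·M_1 = 6(Δ_0 - s'(0)) = 22 and h_2·M_2 + 2h_2·M_3 = 6(s'(7) - Δ_2) = -18.
Forward elimination and back-substitution give M_0 = 32/165, M_1 = 382/55, M_2 = -338/55, M_3 = 4/55.
On [4, 7], s(x) = 0 + 281/55·(x - 4) - 169/55·(x - 4)² + 19/55·(x - 4)³.
With (x - 4) = 1: s(5) = 131/55.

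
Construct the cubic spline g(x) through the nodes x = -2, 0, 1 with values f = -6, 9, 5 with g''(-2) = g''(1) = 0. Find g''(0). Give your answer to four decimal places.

-11.5000

Let M_i = g''(x_i). Step sizes h_i = 2, 1; slopes of the chords Δ_i = (y_(i+1) - y_i)/h_i = 15/2, -4.
  2·M_0 + 6·M_1 + 1·M_2 = 6(Δ_1 - Δ_0) = -69
Natural end conditions: M_0 = M_2 = 0.
Hence M_0 = 0, M_1 = -23/2, M_2 = 0.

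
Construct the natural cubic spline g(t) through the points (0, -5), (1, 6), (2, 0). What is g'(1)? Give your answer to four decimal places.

2.5000

Let M_i = g''(x_i). Step sizes h_i = 1, 1; slopes of the chords Δ_i = (y_(i+1) - y_i)/h_i = 11, -6.
  1·M_0 + 4·M_1 + 1·M_2 = 6(Δ_1 - Δ_0) = -102
Natural end conditions: M_0 = M_2 = 0.
Solving: M_0 = 0, M_1 = -51/2, M_2 = 0.
On [1, 2], g'(t) = b_1 + 2c_1·(t - 1) + 3d_1·(t - 1)² with b_1 = Δ_1 - h_1(2M_1 + M_2)/6 = 5/2, c_1 = M_1/2 = -51/4, d_1 = (M_2 - M_1)/(6h_1) = 17/4. So g'(1) = 5/2.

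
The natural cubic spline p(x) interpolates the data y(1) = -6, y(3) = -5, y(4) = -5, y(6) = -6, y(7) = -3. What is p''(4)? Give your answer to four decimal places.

Write M_i for p''(x_i). With h_i = 2, 1, 2, 1 and divided differences Δ_i = 1/2, 0, -1/2, 3, the continuity of p' gives the tridiagonal system
  2·M_0 + 6·M_1 + 1·M_2 = 6(Δ_1 - Δ_0) = -3
  1·M_1 + 6·M_2 + 2·M_3 = 6(Δ_2 - Δ_1) = -3
  2·M_2 + 6·M_3 + 1·M_4 = 6(Δ_3 - Δ_2) = 21
Natural end conditions: M_0 = M_4 = 0.
Hence M_0 = 0, M_1 = -6/31, M_2 = -57/31, M_3 = 255/62, M_4 = 0.

-1.8387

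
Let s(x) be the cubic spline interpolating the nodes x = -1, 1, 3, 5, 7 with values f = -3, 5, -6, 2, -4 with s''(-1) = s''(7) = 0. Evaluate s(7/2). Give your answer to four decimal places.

-5.2782

Put σ_i = s'' at the i-th knot. Here h = (2, 2, 2, 2) and Δ = (4, -11/2, 4, -3), so the interior equations h_(i-1)·σ_(i-1) + 2(h_(i-1)+h_i)·σ_i + h_i·σ_(i+1) = 6(Δ_i − Δ_(i-1)) read
  2·σ_0 + 8·σ_1 + 2·σ_2 = 6(Δ_1 - Δ_0) = -57
  2·σ_1 + 8·σ_2 + 2·σ_3 = 6(Δ_2 - Δ_1) = 57
  2·σ_2 + 8·σ_3 + 2·σ_4 = 6(Δ_3 - Δ_2) = -42
Natural end conditions: σ_0 = σ_4 = 0.
Solving the tridiagonal system: σ_0 = 0, σ_1 = -1125/112, σ_2 = 327/28, σ_3 = -915/112, σ_4 = 0.
On [3, 5], s(x) = -6 - 17/16·(x - 3) + 327/56·(x - 3)² - 741/448·(x - 3)³.
With (x - 3) = 1/2: s(7/2) = -18917/3584.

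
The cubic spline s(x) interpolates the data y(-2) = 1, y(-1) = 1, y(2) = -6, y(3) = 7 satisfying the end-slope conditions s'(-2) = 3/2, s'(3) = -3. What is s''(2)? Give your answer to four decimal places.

Write σ_i for s''(x_i). With h_i = 1, 3, 1 and divided differences Δ_i = 0, -7/3, 13, the continuity of s' gives the tridiagonal system
  1·σ_0 + 8·σ_1 + 3·σ_2 = 6(Δ_1 - Δ_0) = -14
  3·σ_1 + 8·σ_2 + 1·σ_3 = 6(Δ_2 - Δ_1) = 92
Clamped end conditions give two more equations: 2h_0·σ_0 + h_0·σ_1 = 6(Δ_0 - s'(-2)) = -9 and h_2·σ_2 + 2h_2·σ_3 = 6(s'(3) - Δ_2) = -96.
Solving: σ_0 = 44/63, σ_1 = -655/63, σ_2 = 1438/63, σ_3 = -3743/63.

22.8254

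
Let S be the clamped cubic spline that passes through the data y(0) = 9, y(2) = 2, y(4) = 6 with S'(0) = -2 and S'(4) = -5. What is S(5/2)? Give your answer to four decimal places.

3.2695

Put M_i = S'' at the i-th knot. Here h = (2, 2) and Δ = (-7/2, 2), so the interior equations h_(i-1)·M_(i-1) + 2(h_(i-1)+h_i)·M_i + h_i·M_(i+1) = 6(Δ_i − Δ_(i-1)) read
  2·M_0 + 8·M_1 + 2·M_2 = 6(Δ_1 - Δ_0) = 33
Clamped end conditions give two more equations: 2h_0·M_0 + h_0·M_1 = 6(Δ_0 - S'(0)) = -9 and h_1·M_1 + 2h_1·M_2 = 6(S'(4) - Δ_1) = -42.
Solving: M_0 = -57/8, M_1 = 39/4, M_2 = -123/8.
On [2, 4], S(x) = 2 + 5/8·(x - 2) + 39/8·(x - 2)² - 67/32·(x - 2)³.
With (x - 2) = 1/2: S(5/2) = 837/256.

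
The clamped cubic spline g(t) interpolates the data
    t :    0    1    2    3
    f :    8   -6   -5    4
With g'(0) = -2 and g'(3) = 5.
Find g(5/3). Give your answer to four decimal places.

With m_i denoting the second derivative at x_i, h_i = 1, 1, 1, and Δ_i = (y_(i+1) − y_i)/h_i = -14, 1, 9:
  1·m_0 + 4·m_1 + 1·m_2 = 6(Δ_1 - Δ_0) = 90
  1·m_1 + 4·m_2 + 1·m_3 = 6(Δ_2 - Δ_1) = 48
Clamped end conditions give two more equations: 2h_0·m_0 + h_0·m_1 = 6(Δ_0 - g'(0)) = -72 and h_2·m_2 + 2h_2·m_3 = 6(g'(3) - Δ_2) = -24.
Solving: m_0 = -794/15, m_1 = 508/15, m_2 = 112/15, m_3 = -236/15.
On [1, 2], g(t) = -6 - 173/15·(t - 1) + 254/15·(t - 1)² - 22/5·(t - 1)³.
With (t - 1) = 2/3: g(5/3) = -112/15.

-7.4667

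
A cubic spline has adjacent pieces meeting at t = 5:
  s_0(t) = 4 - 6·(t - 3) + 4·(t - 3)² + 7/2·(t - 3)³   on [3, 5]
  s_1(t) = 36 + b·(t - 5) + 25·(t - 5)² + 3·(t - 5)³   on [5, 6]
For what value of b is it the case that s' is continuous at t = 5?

s_0'(t) = -6 + 8·(t - 3) + 21/2·(t - 3)², so s_0'(5) = 52. On the right, s_1'(5) = b, so b = 52.

52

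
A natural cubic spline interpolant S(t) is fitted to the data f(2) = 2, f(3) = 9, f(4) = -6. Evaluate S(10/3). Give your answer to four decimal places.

Put M_i = S'' at the i-th knot. Here h = (1, 1) and Δ = (7, -15), so the interior equations h_(i-1)·M_(i-1) + 2(h_(i-1)+h_i)·M_i + h_i·M_(i+1) = 6(Δ_i − Δ_(i-1)) read
  1·M_0 + 4·M_1 + 1·M_2 = 6(Δ_1 - Δ_0) = -132
Natural end conditions: M_0 = M_2 = 0.
Solving the tridiagonal system: M_0 = 0, M_1 = -33, M_2 = 0.
On [3, 4], S(t) = 9 - 4·(t - 3) - 33/2·(t - 3)² + 11/2·(t - 3)³.
With (t - 3) = 1/3: S(10/3) = 163/27.

6.0370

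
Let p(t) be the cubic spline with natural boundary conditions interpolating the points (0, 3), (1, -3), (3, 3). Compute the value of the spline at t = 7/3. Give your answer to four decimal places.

Let M_i = p''(x_i). Step sizes h_i = 1, 2; slopes of the chords Δ_i = (y_(i+1) - y_i)/h_i = -6, 3.
  1·M_0 + 6·M_1 + 2·M_2 = 6(Δ_1 - Δ_0) = 54
Natural end conditions: M_0 = M_2 = 0.
Hence M_0 = 0, M_1 = 9, M_2 = 0.
On [1, 3], p(t) = -3 - 3·(t - 1) + 9/2·(t - 1)² - 3/4·(t - 1)³.
With (t - 1) = 4/3: p(7/3) = -7/9.

-0.7778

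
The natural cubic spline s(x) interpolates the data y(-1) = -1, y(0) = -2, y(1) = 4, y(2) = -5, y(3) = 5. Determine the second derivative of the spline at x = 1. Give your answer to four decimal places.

Put M_i = s'' at the i-th knot. Here h = (1, 1, 1, 1) and Δ = (-1, 6, -9, 10), so the interior equations h_(i-1)·M_(i-1) + 2(h_(i-1)+h_i)·M_i + h_i·M_(i+1) = 6(Δ_i − Δ_(i-1)) read
  1·M_0 + 4·M_1 + 1·M_2 = 6(Δ_1 - Δ_0) = 42
  1·M_1 + 4·M_2 + 1·M_3 = 6(Δ_2 - Δ_1) = -90
  1·M_2 + 4·M_3 + 1·M_4 = 6(Δ_3 - Δ_2) = 114
Natural end conditions: M_0 = M_4 = 0.
Forward elimination and back-substitution give M_0 = 0, M_1 = 138/7, M_2 = -258/7, M_3 = 264/7, M_4 = 0.

-36.8571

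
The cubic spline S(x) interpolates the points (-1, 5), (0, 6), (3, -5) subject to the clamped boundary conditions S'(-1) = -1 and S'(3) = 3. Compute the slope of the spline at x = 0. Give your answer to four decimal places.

With M_i denoting the second derivative at x_i, h_i = 1, 3, and Δ_i = (y_(i+1) − y_i)/h_i = 1, -11/3:
  1·M_0 + 8·M_1 + 3·M_2 = 6(Δ_1 - Δ_0) = -28
Clamped end conditions give two more equations: 2h_0·M_0 + h_0·M_1 = 6(Δ_0 - S'(-1)) = 12 and h_1·M_1 + 2h_1·M_2 = 6(S'(3) - Δ_1) = 40.
Forward elimination and back-substitution give M_0 = 21/2, M_1 = -9, M_2 = 67/6.
On [0, 3], S'(x) = b_1 + 2c_1·x + 3d_1·x² with b_1 = Δ_1 - h_1(2M_1 + M_2)/6 = -1/4, c_1 = M_1/2 = -9/2, d_1 = (M_2 - M_1)/(6h_1) = 121/108. So S'(0) = -1/4.

-0.2500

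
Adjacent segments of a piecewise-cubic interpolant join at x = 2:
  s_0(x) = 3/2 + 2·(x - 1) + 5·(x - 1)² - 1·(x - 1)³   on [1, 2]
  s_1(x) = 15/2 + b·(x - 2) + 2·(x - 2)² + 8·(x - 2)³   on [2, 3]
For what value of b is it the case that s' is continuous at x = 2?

9

s_0'(x) = 2 + 10·(x - 1) - 3·(x - 1)², so s_0'(2) = 9. On the right, s_1'(2) = b, so b = 9.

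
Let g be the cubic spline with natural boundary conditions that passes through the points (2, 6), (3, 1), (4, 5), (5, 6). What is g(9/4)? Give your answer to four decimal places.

4.1406

With M_i denoting the second derivative at x_i, h_i = 1, 1, 1, and Δ_i = (y_(i+1) − y_i)/h_i = -5, 4, 1:
  1·M_0 + 4·M_1 + 1·M_2 = 6(Δ_1 - Δ_0) = 54
  1·M_1 + 4·M_2 + 1·M_3 = 6(Δ_2 - Δ_1) = -18
Natural end conditions: M_0 = M_3 = 0.
Solving: M_0 = 0, M_1 = 78/5, M_2 = -42/5, M_3 = 0.
On [2, 3], g(t) = 6 - 38/5·(t - 2) + 0·(t - 2)² + 13/5·(t - 2)³.
With (t - 2) = 1/4: g(9/4) = 265/64.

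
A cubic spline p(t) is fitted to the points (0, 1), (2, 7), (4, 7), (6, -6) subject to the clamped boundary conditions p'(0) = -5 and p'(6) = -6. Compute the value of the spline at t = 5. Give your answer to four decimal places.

Write M_i for p''(x_i). With h_i = 2, 2, 2 and divided differences Δ_i = 3, 0, -13/2, the continuity of p' gives the tridiagonal system
  2·M_0 + 8·M_1 + 2·M_2 = 6(Δ_1 - Δ_0) = -18
  2·M_1 + 8·M_2 + 2·M_3 = 6(Δ_2 - Δ_1) = -39
Clamped end conditions give two more equations: 2h_0·M_0 + h_0·M_1 = 6(Δ_0 - p'(0)) = 48 and h_2·M_2 + 2h_2·M_3 = 6(p'(6) - Δ_2) = 3.
Forward elimination and back-substitution give M_0 = 431/30, M_1 = -71/15, M_2 = -133/30, M_3 = 89/30.
On [4, 6], p(t) = 7 - 68/15·(t - 4) - 133/60·(t - 4)² + 37/60·(t - 4)³.
With (t - 4) = 1: p(5) = 13/15.

0.8667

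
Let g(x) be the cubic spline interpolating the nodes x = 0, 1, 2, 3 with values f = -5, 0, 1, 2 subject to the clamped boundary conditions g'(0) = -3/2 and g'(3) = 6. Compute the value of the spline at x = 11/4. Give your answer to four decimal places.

With M_i denoting the second derivative at x_i, h_i = 1, 1, 1, and Δ_i = (y_(i+1) − y_i)/h_i = 5, 1, 1:
  1·M_0 + 4·M_1 + 1·M_2 = 6(Δ_1 - Δ_0) = -24
  1·M_1 + 4·M_2 + 1·M_3 = 6(Δ_2 - Δ_1) = 0
Clamped end conditions give two more equations: 2h_0·M_0 + h_0·M_1 = 6(Δ_0 - g'(0)) = 39 and h_2·M_2 + 2h_2·M_3 = 6(g'(3) - Δ_2) = 30.
Solving: M_0 = 128/5, M_1 = -61/5, M_2 = -4/5, M_3 = 77/5.
On [2, 3], g(x) = 1 - 13/10·(x - 2) - 2/5·(x - 2)² + 27/10·(x - 2)³.
With (x - 2) = 3/4: g(11/4) = 601/640.

0.9391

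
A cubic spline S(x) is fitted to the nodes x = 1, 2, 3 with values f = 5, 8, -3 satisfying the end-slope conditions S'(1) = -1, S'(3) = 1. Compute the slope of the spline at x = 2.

-6

With M_i denoting the second derivative at x_i, h_i = 1, 1, and Δ_i = (y_(i+1) − y_i)/h_i = 3, -11:
  1·M_0 + 4·M_1 + 1·M_2 = 6(Δ_1 - Δ_0) = -84
Clamped end conditions give two more equations: 2h_0·M_0 + h_0·M_1 = 6(Δ_0 - S'(1)) = 24 and h_1·M_1 + 2h_1·M_2 = 6(S'(3) - Δ_1) = 72.
Forward elimination and back-substitution give M_0 = 34, M_1 = -44, M_2 = 58.
On [2, 3], S'(x) = b_1 + 2c_1·(x - 2) + 3d_1·(x - 2)² with b_1 = Δ_1 - h_1(2M_1 + M_2)/6 = -6, c_1 = M_1/2 = -22, d_1 = (M_2 - M_1)/(6h_1) = 17. So S'(2) = -6.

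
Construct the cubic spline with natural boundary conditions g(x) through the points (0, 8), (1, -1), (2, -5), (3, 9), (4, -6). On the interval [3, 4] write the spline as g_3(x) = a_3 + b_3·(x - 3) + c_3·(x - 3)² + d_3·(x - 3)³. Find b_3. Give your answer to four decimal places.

2.9286

Put M_i = g'' at the i-th knot. Here h = (1, 1, 1, 1) and Δ = (-9, -4, 14, -15), so the interior equations h_(i-1)·M_(i-1) + 2(h_(i-1)+h_i)·M_i + h_i·M_(i+1) = 6(Δ_i − Δ_(i-1)) read
  1·M_0 + 4·M_1 + 1·M_2 = 6(Δ_1 - Δ_0) = 30
  1·M_1 + 4·M_2 + 1·M_3 = 6(Δ_2 - Δ_1) = 108
  1·M_2 + 4·M_3 + 1·M_4 = 6(Δ_3 - Δ_2) = -174
Natural end conditions: M_0 = M_4 = 0.
Forward elimination and back-substitution give M_0 = 0, M_1 = -39/14, M_2 = 288/7, M_3 = -753/14, M_4 = 0.
On [3, 4], with g_3(x) = a_3 + b_3·(x - 3) + c_3·(x - 3)² + d_3·(x - 3)³: c_3 = M_3/2 = -753/28, d_3 = (M_4 - M_3)/(6h_3) = 251/28, b_3 = Δ_3 - h_3(2M_3 + M_4)/6 = 41/14.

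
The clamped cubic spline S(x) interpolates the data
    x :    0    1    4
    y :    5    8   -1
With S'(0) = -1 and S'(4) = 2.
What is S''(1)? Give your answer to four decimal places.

-10.5000

Put m_i = S'' at the i-th knot. Here h = (1, 3) and Δ = (3, -3), so the interior equations h_(i-1)·m_(i-1) + 2(h_(i-1)+h_i)·m_i + h_i·m_(i+1) = 6(Δ_i − Δ_(i-1)) read
  1·m_0 + 8·m_1 + 3·m_2 = 6(Δ_1 - Δ_0) = -36
Clamped end conditions give two more equations: 2h_0·m_0 + h_0·m_1 = 6(Δ_0 - S'(0)) = 24 and h_1·m_1 + 2h_1·m_2 = 6(S'(4) - Δ_1) = 30.
Solving the tridiagonal system: m_0 = 69/4, m_1 = -21/2, m_2 = 41/4.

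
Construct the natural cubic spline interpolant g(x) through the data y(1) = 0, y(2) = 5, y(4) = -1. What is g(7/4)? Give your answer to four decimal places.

Let m_i = g''(x_i). Step sizes h_i = 1, 2; slopes of the chords Δ_i = (y_(i+1) - y_i)/h_i = 5, -3.
  1·m_0 + 6·m_1 + 2·m_2 = 6(Δ_1 - Δ_0) = -48
Natural end conditions: m_0 = m_2 = 0.
Hence m_0 = 0, m_1 = -8, m_2 = 0.
On [1, 2], g(x) = 0 + 19/3·(x - 1) + 0·(x - 1)² - 4/3·(x - 1)³.
With (x - 1) = 3/4: g(7/4) = 67/16.

4.1875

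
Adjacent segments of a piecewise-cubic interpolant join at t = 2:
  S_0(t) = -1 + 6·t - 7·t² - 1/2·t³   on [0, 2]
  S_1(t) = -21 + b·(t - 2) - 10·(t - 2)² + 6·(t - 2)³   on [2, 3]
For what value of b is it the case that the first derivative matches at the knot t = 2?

S_0'(t) = 6 - 14·t - 3/2·t², so S_0'(2) = -28. On the right, S_1'(2) = b, so b = -28.

-28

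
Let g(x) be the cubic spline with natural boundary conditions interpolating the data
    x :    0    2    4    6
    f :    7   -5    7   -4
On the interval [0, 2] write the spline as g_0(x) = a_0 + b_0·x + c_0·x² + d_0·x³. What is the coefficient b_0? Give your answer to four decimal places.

-9.9667

Let M_i = g''(x_i). Step sizes h_i = 2, 2, 2; slopes of the chords Δ_i = (y_(i+1) - y_i)/h_i = -6, 6, -11/2.
  2·M_0 + 8·M_1 + 2·M_2 = 6(Δ_1 - Δ_0) = 72
  2·M_1 + 8·M_2 + 2·M_3 = 6(Δ_2 - Δ_1) = -69
Natural end conditions: M_0 = M_3 = 0.
Solving: M_0 = 0, M_1 = 119/10, M_2 = -58/5, M_3 = 0.
On [0, 2], with g_0(x) = a_0 + b_0·x + c_0·x² + d_0·x³: c_0 = M_0/2 = 0, d_0 = (M_1 - M_0)/(6h_0) = 119/120, b_0 = Δ_0 - h_0(2M_0 + M_1)/6 = -299/30.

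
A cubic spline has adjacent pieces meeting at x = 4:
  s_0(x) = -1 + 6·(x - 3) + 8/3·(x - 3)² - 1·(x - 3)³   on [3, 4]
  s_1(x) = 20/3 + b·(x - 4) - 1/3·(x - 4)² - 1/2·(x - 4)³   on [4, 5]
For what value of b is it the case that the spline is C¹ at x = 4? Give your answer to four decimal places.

8.3333

s_0'(x) = 6 + 16/3·(x - 3) - 3·(x - 3)², so s_0'(4) = 25/3. On the right, s_1'(4) = b, so b = 25/3.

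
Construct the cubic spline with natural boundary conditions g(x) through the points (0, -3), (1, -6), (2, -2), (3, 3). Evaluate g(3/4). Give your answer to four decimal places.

-5.8406

Write σ_i for g''(x_i). With h_i = 1, 1, 1 and divided differences Δ_i = -3, 4, 5, the continuity of g' gives the tridiagonal system
  1·σ_0 + 4·σ_1 + 1·σ_2 = 6(Δ_1 - Δ_0) = 42
  1·σ_1 + 4·σ_2 + 1·σ_3 = 6(Δ_2 - Δ_1) = 6
Natural end conditions: σ_0 = σ_3 = 0.
Hence σ_0 = 0, σ_1 = 54/5, σ_2 = -6/5, σ_3 = 0.
On [0, 1], g(x) = -3 - 24/5·x + 0·x² + 9/5·x³.
With x = 3/4: g(3/4) = -1869/320.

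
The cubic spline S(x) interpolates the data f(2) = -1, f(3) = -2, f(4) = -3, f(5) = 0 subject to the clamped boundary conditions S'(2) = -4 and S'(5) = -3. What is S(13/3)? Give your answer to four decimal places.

-1.6247

Let M_i = S''(x_i). Step sizes h_i = 1, 1, 1; slopes of the chords Δ_i = (y_(i+1) - y_i)/h_i = -1, -1, 3.
  1·M_0 + 4·M_1 + 1·M_2 = 6(Δ_1 - Δ_0) = 0
  1·M_1 + 4·M_2 + 1·M_3 = 6(Δ_2 - Δ_1) = 24
Clamped end conditions give two more equations: 2h_0·M_0 + h_0·M_1 = 6(Δ_0 - S'(2)) = 18 and h_2·M_2 + 2h_2·M_3 = 6(S'(5) - Δ_2) = -36.
Forward elimination and back-substitution give M_0 = 184/15, M_1 = -98/15, M_2 = 208/15, M_3 = -374/15.
On [4, 5], S(x) = -3 + 38/15·(x - 4) + 104/15·(x - 4)² - 97/15·(x - 4)³.
With (x - 4) = 1/3: S(13/3) = -658/405.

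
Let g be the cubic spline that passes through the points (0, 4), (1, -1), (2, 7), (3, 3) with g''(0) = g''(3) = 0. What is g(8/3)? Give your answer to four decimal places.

5.5383

Let M_i = g''(x_i). Step sizes h_i = 1, 1, 1; slopes of the chords Δ_i = (y_(i+1) - y_i)/h_i = -5, 8, -4.
  1·M_0 + 4·M_1 + 1·M_2 = 6(Δ_1 - Δ_0) = 78
  1·M_1 + 4·M_2 + 1·M_3 = 6(Δ_2 - Δ_1) = -72
Natural end conditions: M_0 = M_3 = 0.
Hence M_0 = 0, M_1 = 128/5, M_2 = -122/5, M_3 = 0.
On [2, 3], g(x) = 7 + 62/15·(x - 2) - 61/5·(x - 2)² + 61/15·(x - 2)³.
With (x - 2) = 2/3: g(8/3) = 2243/405.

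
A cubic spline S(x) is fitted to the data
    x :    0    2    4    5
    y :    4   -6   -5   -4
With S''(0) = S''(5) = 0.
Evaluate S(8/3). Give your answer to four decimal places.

Write m_i for S''(x_i). With h_i = 2, 2, 1 and divided differences Δ_i = -5, 1/2, 1, the continuity of S' gives the tridiagonal system
  2·m_0 + 8·m_1 + 2·m_2 = 6(Δ_1 - Δ_0) = 33
  2·m_1 + 6·m_2 + 1·m_3 = 6(Δ_2 - Δ_1) = 3
Natural end conditions: m_0 = m_3 = 0.
Solving the tridiagonal system: m_0 = 0, m_1 = 48/11, m_2 = -21/22, m_3 = 0.
On [2, 4], S(x) = -6 - 23/11·(x - 2) + 24/11·(x - 2)² - 39/88·(x - 2)³.
With (x - 2) = 2/3: S(8/3) = -59/9.

-6.5556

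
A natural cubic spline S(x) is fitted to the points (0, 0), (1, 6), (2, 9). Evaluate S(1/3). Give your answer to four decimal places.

With M_i denoting the second derivative at x_i, h_i = 1, 1, and Δ_i = (y_(i+1) − y_i)/h_i = 6, 3:
  1·M_0 + 4·M_1 + 1·M_2 = 6(Δ_1 - Δ_0) = -18
Natural end conditions: M_0 = M_2 = 0.
Solving: M_0 = 0, M_1 = -9/2, M_2 = 0.
On [0, 1], S(x) = 0 + 27/4·x + 0·x² - 3/4·x³.
With x = 1/3: S(1/3) = 20/9.

2.2222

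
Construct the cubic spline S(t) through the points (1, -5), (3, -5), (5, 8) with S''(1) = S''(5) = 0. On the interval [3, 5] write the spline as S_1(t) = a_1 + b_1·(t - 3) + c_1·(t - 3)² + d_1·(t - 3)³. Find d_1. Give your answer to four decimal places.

Put M_i = S'' at the i-th knot. Here h = (2, 2) and Δ = (0, 13/2), so the interior equations h_(i-1)·M_(i-1) + 2(h_(i-1)+h_i)·M_i + h_i·M_(i+1) = 6(Δ_i − Δ_(i-1)) read
  2·M_0 + 8·M_1 + 2·M_2 = 6(Δ_1 - Δ_0) = 39
Natural end conditions: M_0 = M_2 = 0.
Hence M_0 = 0, M_1 = 39/8, M_2 = 0.
On [3, 5], with S_1(t) = a_1 + b_1·(t - 3) + c_1·(t - 3)² + d_1·(t - 3)³: c_1 = M_1/2 = 39/16, d_1 = (M_2 - M_1)/(6h_1) = -13/32, b_1 = Δ_1 - h_1(2M_1 + M_2)/6 = 13/4.

-0.4063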